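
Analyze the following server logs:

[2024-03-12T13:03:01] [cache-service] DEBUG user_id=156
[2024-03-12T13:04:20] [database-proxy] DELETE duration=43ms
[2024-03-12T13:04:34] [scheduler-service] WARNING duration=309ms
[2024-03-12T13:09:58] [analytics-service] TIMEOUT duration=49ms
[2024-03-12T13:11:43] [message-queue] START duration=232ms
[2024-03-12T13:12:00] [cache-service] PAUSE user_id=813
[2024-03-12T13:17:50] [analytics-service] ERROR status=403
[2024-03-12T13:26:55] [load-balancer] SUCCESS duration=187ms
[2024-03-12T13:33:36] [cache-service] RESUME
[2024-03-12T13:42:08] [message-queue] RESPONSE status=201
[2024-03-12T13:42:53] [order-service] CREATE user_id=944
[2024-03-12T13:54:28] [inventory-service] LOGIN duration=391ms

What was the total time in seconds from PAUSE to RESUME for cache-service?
1296

To calculate state duration:

1. Find PAUSE event for cache-service: 2024-03-12T13:12:00
2. Find RESUME event for cache-service: 2024-03-12T13:33:36
3. Calculate duration: 2024-03-12T13:33:36 - 2024-03-12T13:12:00 = 1296 seconds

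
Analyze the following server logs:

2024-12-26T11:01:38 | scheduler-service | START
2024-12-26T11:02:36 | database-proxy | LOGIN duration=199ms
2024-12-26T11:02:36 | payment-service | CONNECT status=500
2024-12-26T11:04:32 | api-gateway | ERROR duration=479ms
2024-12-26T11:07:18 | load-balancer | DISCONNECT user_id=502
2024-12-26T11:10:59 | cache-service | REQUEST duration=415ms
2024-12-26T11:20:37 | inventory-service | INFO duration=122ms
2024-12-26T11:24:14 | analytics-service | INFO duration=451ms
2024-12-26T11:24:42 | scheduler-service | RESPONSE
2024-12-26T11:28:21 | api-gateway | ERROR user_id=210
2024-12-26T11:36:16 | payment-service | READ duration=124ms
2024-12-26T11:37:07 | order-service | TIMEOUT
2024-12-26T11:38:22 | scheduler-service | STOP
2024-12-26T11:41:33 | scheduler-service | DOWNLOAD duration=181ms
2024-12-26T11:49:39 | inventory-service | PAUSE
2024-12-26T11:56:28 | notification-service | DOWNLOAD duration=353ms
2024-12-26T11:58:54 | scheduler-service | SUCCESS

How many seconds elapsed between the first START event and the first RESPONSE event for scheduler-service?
1384

To find the time between events:

1. Locate the first START event for scheduler-service: 2024-12-26T11:01:38
2. Locate the first RESPONSE event for scheduler-service: 2024-12-26T11:24:42
3. Calculate the difference: 2024-12-26T11:24:42 - 2024-12-26T11:01:38 = 1384 seconds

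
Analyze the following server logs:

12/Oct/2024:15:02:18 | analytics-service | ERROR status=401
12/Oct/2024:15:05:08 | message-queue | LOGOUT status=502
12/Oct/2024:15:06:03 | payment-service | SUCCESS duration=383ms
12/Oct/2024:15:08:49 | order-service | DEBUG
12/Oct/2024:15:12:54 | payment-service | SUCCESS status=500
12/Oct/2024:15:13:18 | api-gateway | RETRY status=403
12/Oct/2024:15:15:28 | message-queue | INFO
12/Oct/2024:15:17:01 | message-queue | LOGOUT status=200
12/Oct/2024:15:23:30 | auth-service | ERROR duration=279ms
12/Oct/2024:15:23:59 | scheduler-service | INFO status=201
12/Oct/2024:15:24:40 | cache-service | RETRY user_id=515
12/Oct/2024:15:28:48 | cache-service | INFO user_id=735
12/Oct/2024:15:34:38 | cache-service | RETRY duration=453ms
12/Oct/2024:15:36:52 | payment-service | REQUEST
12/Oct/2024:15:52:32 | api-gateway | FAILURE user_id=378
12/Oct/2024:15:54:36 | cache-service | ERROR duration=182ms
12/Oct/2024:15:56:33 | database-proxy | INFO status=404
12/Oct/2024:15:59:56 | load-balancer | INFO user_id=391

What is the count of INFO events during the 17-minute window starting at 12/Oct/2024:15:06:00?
1

To count events in the time window:

1. Window boundaries: 12/Oct/2024:15:06:00 to 12/Oct/2024:15:23:00
2. Filter for INFO events within this window
3. Count matching events: 1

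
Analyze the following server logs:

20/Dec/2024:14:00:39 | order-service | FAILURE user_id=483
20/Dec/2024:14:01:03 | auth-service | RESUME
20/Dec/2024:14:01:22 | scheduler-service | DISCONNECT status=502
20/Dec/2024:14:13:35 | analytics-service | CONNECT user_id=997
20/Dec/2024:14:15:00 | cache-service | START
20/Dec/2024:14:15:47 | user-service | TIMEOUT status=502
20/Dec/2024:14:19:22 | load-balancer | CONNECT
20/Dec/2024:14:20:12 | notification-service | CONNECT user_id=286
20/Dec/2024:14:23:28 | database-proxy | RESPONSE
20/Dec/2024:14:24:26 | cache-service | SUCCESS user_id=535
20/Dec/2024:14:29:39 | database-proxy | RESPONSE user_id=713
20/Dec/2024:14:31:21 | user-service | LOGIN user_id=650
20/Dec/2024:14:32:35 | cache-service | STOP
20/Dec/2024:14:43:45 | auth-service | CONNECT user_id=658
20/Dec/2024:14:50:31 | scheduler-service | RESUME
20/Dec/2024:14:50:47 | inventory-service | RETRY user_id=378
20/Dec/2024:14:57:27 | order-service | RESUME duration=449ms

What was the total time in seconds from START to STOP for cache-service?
1055

To calculate state duration:

1. Find START event for cache-service: 20/Dec/2024:14:15:00
2. Find STOP event for cache-service: 20/Dec/2024:14:32:35
3. Calculate duration: 20/Dec/2024:14:32:35 - 20/Dec/2024:14:15:00 = 1055 seconds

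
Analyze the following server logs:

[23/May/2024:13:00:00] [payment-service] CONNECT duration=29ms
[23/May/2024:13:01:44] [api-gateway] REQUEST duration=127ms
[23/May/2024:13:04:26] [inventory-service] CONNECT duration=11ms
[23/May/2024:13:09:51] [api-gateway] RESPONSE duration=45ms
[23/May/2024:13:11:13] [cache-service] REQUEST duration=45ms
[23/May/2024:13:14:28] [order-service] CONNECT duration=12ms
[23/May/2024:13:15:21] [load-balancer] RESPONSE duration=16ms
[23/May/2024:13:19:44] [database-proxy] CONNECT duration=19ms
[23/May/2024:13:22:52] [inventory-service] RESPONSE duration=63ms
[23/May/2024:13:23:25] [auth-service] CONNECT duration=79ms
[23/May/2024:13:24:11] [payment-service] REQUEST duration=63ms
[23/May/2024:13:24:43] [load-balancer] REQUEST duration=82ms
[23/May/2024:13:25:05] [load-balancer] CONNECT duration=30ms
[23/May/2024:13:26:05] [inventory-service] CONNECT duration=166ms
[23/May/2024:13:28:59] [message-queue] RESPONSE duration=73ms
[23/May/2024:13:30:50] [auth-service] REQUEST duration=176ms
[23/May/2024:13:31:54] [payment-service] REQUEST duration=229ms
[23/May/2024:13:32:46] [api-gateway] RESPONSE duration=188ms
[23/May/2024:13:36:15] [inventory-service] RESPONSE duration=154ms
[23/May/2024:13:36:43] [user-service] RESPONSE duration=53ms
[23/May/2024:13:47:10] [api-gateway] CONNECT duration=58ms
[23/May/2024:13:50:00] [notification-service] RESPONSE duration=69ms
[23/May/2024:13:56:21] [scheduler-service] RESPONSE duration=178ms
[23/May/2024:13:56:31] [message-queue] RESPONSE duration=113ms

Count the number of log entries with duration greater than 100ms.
8

To count timeouts:

1. Threshold: 100ms
2. Extract duration from each log entry
3. Count entries where duration > 100
4. Timeout count: 8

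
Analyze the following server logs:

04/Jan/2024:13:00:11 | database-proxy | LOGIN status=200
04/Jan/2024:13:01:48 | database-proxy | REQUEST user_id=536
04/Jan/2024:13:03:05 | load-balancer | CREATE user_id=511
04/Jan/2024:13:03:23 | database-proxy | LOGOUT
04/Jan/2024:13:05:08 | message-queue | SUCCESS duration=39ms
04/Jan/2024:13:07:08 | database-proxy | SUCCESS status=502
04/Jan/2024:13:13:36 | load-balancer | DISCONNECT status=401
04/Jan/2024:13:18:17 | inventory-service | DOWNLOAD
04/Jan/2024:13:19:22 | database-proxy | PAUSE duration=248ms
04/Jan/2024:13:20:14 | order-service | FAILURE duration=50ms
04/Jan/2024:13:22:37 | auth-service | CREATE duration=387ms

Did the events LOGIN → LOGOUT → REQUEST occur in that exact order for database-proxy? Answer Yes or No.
No

To verify sequence order:

1. Find all events in sequence LOGIN → LOGOUT → REQUEST for database-proxy
2. Extract their timestamps
3. Check if timestamps are in ascending order
4. Result: No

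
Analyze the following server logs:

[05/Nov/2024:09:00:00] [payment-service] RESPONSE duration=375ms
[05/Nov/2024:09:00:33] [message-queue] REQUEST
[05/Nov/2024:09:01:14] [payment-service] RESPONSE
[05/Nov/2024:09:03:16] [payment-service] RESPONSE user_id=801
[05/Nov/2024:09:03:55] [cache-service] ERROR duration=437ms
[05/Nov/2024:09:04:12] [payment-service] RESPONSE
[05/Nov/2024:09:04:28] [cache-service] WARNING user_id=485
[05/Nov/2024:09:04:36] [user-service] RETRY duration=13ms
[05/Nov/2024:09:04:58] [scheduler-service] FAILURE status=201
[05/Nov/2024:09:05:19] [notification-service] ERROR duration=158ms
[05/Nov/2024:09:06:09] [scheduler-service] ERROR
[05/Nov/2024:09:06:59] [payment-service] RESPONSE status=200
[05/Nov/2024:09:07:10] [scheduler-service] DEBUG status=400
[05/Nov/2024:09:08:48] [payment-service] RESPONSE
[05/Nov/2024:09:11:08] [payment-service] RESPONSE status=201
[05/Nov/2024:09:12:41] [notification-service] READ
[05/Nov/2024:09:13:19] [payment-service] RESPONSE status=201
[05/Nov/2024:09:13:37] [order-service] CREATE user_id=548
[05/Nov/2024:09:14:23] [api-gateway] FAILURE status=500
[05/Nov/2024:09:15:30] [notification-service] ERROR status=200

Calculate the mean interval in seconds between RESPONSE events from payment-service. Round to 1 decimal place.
114.1

To calculate average interval:

1. Find all RESPONSE events for payment-service in order
2. Calculate time gaps between consecutive events
3. Compute mean of gaps: 799 / 7 = 114.1 seconds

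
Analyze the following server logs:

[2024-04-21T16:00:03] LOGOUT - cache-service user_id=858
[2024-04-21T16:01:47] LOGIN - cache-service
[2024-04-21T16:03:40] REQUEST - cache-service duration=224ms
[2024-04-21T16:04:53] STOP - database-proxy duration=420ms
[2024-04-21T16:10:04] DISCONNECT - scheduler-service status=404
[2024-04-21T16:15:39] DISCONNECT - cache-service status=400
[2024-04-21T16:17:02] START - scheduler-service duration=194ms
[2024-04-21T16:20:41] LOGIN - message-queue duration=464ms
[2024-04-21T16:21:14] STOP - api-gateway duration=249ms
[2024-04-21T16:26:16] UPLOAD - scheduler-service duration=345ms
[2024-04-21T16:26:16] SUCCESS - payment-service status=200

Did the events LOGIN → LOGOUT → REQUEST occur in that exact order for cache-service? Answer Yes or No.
No

To verify sequence order:

1. Find all events in sequence LOGIN → LOGOUT → REQUEST for cache-service
2. Extract their timestamps
3. Check if timestamps are in ascending order
4. Result: No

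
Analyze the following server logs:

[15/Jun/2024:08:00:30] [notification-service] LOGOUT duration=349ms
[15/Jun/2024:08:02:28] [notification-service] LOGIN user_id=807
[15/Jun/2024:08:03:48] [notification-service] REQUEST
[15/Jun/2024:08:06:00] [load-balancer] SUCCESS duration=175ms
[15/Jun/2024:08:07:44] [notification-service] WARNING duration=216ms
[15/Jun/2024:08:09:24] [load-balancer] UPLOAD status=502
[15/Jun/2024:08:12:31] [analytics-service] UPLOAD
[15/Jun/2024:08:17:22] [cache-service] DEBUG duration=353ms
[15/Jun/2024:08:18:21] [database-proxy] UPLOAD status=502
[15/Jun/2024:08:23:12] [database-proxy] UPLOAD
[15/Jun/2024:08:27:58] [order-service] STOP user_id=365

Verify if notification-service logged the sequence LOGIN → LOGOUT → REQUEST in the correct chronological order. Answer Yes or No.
No

To verify sequence order:

1. Find all events in sequence LOGIN → LOGOUT → REQUEST for notification-service
2. Extract their timestamps
3. Check if timestamps are in ascending order
4. Result: No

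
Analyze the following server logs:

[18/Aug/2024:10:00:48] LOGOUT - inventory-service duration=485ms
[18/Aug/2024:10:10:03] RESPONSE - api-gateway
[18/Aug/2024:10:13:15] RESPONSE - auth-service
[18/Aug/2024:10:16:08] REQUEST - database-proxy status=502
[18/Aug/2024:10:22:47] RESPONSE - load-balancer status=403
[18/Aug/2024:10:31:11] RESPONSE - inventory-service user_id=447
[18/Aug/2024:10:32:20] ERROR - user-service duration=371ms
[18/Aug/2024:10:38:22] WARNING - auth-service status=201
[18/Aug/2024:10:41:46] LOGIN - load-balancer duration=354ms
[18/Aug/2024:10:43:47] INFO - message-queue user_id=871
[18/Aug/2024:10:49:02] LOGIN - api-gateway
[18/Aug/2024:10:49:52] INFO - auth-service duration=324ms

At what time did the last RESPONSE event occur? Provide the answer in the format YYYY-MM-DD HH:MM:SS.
2024-08-18 10:31:11

To find the last event:

1. Filter for all RESPONSE events
2. Sort by timestamp
3. Select the last one
4. Timestamp: 2024-08-18 10:31:11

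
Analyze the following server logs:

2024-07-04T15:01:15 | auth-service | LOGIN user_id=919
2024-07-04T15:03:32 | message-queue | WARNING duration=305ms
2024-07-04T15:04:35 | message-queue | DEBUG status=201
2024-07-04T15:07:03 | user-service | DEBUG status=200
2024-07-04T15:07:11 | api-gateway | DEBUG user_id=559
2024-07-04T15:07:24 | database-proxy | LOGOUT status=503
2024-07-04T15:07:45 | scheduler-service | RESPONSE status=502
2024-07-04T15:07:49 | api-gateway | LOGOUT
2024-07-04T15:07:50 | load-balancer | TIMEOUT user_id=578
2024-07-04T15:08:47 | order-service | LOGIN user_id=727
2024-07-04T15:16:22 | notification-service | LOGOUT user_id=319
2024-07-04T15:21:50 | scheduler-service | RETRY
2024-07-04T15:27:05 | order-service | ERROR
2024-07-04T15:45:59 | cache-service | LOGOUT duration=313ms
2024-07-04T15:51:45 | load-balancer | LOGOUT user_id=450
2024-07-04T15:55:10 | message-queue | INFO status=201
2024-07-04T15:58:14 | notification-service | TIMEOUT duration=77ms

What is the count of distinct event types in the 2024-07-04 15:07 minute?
4

To count unique event types:

1. Filter events in the minute starting at 2024-07-04 15:07
2. Extract event types from matching entries
3. Count unique types: 4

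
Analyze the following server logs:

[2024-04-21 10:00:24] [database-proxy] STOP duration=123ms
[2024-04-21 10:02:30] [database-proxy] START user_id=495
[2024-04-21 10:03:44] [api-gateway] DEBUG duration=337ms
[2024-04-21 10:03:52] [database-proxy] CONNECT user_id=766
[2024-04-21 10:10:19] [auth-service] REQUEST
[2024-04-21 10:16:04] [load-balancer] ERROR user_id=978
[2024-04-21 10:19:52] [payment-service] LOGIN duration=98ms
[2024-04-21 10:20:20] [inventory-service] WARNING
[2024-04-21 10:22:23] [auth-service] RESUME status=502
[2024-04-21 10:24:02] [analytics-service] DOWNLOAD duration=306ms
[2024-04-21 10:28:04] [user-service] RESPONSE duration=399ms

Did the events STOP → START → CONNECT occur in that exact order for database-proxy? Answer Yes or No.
Yes

To verify sequence order:

1. Find all events in sequence STOP → START → CONNECT for database-proxy
2. Extract their timestamps
3. Check if timestamps are in ascending order
4. Result: Yes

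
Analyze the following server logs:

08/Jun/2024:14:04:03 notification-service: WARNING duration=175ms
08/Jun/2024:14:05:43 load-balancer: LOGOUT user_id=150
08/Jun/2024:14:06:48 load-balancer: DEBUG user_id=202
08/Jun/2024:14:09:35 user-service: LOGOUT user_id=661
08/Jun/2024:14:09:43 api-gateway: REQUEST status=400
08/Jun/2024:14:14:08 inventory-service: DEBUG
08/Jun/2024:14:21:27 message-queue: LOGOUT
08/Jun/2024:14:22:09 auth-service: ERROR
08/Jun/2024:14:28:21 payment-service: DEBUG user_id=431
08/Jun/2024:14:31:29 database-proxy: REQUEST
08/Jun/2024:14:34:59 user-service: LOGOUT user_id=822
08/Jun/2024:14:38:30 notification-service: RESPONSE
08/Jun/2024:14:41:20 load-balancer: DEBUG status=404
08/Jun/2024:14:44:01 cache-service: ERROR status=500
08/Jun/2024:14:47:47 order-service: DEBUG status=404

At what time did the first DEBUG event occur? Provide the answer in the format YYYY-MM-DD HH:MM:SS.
2024-06-08 14:06:48

To find the first event:

1. Filter for all DEBUG events
2. Sort by timestamp
3. Select the first one
4. Timestamp: 2024-06-08 14:06:48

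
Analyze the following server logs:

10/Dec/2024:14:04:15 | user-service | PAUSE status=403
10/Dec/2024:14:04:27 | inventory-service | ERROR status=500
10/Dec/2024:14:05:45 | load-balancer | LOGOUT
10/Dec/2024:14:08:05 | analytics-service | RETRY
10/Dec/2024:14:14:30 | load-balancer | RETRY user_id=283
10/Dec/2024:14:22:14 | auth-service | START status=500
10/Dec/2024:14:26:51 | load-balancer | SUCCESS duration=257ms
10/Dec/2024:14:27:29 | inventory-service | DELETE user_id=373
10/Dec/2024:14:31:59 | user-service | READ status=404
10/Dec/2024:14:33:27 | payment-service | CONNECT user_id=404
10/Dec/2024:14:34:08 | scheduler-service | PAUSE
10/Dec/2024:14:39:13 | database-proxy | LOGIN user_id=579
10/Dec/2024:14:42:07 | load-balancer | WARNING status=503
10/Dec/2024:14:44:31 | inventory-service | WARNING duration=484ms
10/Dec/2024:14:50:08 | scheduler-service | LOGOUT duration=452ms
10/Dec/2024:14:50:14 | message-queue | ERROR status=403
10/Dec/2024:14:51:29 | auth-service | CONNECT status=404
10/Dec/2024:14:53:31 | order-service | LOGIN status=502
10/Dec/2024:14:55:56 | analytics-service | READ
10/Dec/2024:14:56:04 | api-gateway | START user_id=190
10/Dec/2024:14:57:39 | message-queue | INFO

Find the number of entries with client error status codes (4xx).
4

To find matching entries:

1. Pattern to match: client error status codes (4xx)
2. Scan each log entry for the pattern
3. Count matches: 4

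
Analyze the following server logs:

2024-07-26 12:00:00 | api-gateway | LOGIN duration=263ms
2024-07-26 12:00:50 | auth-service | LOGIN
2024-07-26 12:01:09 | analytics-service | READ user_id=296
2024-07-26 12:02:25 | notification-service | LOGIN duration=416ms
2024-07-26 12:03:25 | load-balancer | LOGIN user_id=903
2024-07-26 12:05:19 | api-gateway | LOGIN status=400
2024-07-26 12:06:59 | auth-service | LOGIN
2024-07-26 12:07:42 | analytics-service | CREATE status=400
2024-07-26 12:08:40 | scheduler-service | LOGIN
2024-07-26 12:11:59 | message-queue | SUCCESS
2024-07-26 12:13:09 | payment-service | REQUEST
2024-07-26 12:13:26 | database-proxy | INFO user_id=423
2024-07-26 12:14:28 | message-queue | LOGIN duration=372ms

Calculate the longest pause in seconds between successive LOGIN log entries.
348

To find the longest gap:

1. Extract all LOGIN events in chronological order
2. Calculate time differences between consecutive events
3. Find the maximum difference
4. Longest gap: 348 seconds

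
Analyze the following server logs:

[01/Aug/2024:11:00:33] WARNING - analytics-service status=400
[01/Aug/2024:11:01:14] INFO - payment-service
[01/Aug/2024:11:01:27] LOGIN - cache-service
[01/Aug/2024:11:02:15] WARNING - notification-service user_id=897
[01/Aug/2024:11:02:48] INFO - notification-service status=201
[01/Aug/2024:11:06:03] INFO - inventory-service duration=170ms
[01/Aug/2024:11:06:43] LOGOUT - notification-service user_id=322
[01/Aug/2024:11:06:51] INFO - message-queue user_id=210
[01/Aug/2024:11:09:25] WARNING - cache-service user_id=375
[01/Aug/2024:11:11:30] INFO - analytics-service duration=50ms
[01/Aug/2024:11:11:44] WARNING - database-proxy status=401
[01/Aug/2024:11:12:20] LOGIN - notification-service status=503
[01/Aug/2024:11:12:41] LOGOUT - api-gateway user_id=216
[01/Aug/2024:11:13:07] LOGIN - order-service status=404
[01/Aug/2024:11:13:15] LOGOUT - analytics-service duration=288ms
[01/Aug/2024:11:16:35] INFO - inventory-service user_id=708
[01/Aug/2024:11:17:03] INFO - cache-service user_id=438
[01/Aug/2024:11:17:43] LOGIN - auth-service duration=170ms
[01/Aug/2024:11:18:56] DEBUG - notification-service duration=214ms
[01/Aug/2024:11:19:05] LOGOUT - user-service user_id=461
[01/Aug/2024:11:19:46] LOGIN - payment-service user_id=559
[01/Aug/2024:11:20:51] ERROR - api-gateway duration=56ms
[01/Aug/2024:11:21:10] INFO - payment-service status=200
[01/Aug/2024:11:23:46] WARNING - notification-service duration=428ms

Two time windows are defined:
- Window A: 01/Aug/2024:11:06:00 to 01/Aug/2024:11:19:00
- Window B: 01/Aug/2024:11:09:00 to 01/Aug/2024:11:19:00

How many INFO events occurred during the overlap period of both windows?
3

To find overlap events:

1. Window A: 01/Aug/2024:11:06:00 to 01/Aug/2024:11:19:00
2. Window B: 01/Aug/2024:11:09:00 to 01/Aug/2024:11:19:00
3. Overlap period: 01/Aug/2024:11:09:00 to 01/Aug/2024:11:19:00
4. Count INFO events in overlap: 3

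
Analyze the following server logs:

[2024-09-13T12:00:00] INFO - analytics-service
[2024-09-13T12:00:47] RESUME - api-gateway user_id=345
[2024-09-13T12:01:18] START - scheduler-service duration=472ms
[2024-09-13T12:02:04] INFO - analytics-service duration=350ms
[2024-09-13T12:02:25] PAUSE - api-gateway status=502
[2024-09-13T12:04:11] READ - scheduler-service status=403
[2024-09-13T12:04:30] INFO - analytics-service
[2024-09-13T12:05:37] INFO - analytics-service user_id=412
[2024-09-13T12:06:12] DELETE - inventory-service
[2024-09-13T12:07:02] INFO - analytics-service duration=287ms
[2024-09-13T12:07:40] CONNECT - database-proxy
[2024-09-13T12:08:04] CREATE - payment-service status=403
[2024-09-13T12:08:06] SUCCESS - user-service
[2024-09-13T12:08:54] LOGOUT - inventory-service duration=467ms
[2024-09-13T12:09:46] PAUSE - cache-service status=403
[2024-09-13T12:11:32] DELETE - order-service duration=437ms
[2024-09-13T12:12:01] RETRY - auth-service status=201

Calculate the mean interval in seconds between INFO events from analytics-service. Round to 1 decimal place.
105.5

To calculate average interval:

1. Find all INFO events for analytics-service in order
2. Calculate time gaps between consecutive events
3. Compute mean of gaps: 422 / 4 = 105.5 seconds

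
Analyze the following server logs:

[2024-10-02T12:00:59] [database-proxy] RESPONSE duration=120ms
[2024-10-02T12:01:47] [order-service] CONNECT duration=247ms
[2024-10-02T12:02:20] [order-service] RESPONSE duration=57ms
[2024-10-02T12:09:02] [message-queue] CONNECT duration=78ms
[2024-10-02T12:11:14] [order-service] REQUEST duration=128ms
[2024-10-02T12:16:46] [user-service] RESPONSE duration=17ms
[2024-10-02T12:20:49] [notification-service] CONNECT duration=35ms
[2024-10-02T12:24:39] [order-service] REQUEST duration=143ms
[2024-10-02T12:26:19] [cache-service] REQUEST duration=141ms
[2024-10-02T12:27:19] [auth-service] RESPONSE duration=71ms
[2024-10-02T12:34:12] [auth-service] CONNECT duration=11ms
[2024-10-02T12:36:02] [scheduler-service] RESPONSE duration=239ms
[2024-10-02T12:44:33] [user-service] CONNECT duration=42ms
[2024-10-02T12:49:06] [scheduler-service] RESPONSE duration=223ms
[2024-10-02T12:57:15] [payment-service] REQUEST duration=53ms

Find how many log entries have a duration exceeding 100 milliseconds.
7

To count timeouts:

1. Threshold: 100ms
2. Extract duration from each log entry
3. Count entries where duration > 100
4. Timeout count: 7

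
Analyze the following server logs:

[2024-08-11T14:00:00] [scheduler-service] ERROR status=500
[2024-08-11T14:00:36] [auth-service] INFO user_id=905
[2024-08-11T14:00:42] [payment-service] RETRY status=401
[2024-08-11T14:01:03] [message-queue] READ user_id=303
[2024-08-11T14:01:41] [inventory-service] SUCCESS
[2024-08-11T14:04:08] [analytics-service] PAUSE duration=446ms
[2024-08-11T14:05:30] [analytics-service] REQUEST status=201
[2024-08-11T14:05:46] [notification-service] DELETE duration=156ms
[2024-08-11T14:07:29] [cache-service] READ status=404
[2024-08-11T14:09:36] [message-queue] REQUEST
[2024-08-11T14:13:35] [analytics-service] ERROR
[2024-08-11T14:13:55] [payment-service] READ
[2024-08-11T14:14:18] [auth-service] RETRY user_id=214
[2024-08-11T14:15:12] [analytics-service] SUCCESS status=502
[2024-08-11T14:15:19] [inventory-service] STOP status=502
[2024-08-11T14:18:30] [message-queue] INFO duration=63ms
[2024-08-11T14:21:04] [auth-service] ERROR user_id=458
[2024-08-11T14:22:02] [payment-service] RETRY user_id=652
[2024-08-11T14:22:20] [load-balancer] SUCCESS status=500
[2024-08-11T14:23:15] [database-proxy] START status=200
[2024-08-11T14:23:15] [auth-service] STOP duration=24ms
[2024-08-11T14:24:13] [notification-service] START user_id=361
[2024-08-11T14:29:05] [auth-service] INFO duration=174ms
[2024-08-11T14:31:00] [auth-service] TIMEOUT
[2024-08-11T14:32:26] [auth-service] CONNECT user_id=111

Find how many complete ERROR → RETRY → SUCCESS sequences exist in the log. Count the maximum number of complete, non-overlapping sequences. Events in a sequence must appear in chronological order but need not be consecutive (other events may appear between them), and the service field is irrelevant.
3

To count sequences:

1. Look for pattern: ERROR → RETRY → SUCCESS
2. Greedily scan the log in chronological order, matching each sequence element in turn (ignoring service)
3. Each time the full pattern completes, increment the count and restart matching from the next event
4. Complete non-overlapping sequences found: 3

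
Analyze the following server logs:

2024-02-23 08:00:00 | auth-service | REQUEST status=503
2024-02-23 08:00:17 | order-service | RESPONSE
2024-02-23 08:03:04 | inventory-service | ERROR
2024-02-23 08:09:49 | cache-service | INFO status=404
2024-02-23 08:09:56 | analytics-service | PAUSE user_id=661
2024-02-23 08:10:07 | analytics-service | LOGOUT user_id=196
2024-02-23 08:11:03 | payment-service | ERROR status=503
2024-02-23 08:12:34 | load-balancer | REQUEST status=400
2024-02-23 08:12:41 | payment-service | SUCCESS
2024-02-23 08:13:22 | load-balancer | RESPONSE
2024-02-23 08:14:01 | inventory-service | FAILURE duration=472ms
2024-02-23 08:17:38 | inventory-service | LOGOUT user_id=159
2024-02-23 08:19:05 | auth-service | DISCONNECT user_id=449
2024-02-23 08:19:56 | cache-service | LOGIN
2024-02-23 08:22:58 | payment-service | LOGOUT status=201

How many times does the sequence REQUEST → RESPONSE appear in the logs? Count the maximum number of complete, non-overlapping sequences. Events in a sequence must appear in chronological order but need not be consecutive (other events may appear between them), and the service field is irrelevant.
2

To count sequences:

1. Look for pattern: REQUEST → RESPONSE
2. Greedily scan the log in chronological order, matching each sequence element in turn (ignoring service)
3. Each time the full pattern completes, increment the count and restart matching from the next event
4. Complete non-overlapping sequences found: 2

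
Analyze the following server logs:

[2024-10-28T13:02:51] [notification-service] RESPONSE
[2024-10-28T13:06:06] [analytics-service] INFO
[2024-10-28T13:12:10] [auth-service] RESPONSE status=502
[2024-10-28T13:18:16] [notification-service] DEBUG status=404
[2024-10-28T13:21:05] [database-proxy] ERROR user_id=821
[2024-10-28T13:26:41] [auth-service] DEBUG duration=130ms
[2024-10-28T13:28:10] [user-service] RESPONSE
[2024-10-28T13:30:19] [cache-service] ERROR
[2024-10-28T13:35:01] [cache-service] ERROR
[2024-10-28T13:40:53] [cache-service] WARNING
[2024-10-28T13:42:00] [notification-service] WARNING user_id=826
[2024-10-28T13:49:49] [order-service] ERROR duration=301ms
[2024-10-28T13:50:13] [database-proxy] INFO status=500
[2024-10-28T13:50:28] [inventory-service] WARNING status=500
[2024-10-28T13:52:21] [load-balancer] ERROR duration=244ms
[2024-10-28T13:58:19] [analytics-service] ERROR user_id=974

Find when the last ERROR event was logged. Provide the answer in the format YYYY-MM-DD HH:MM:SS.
2024-10-28 13:58:19

To find the last event:

1. Filter for all ERROR events
2. Sort by timestamp
3. Select the last one
4. Timestamp: 2024-10-28 13:58:19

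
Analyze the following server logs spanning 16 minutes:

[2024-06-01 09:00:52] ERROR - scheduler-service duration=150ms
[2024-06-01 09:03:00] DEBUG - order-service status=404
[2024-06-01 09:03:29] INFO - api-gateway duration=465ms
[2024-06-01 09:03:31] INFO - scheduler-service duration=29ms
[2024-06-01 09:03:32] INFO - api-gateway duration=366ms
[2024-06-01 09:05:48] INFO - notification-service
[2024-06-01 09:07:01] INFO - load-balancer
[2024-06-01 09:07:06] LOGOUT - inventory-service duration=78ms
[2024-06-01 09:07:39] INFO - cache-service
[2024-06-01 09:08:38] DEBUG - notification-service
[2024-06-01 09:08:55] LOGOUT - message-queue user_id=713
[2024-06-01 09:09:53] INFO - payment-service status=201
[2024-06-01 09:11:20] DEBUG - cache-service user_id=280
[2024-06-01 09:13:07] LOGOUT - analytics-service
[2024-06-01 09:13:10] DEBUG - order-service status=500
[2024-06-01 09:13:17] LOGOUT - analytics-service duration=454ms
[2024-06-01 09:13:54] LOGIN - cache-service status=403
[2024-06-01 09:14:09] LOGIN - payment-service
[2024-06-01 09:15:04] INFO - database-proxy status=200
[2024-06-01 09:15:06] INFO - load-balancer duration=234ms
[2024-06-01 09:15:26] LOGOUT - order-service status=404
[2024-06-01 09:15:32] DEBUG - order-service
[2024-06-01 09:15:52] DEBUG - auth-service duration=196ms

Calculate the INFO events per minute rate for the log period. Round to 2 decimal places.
0.56

To calculate the rate:

1. Count total INFO events: 9
2. Total time period: 16 minutes
3. Rate = 9 / 16 = 0.56 events per minute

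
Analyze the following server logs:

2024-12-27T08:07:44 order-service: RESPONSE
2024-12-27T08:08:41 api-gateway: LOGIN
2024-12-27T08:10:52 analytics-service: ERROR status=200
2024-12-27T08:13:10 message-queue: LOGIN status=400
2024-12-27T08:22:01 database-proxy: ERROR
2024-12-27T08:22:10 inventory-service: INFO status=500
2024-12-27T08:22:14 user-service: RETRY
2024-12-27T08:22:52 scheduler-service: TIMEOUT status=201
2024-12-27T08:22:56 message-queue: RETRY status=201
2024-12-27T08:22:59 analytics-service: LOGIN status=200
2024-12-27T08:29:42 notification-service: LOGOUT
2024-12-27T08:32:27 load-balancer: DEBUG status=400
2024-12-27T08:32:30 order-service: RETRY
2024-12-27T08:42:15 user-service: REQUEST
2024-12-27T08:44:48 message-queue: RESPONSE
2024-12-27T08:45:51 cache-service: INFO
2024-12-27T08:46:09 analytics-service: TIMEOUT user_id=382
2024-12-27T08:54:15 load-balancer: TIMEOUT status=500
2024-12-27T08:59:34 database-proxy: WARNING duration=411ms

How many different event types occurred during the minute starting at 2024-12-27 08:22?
5

To count unique event types:

1. Filter events in the minute starting at 2024-12-27 08:22
2. Extract event types from matching entries
3. Count unique types: 5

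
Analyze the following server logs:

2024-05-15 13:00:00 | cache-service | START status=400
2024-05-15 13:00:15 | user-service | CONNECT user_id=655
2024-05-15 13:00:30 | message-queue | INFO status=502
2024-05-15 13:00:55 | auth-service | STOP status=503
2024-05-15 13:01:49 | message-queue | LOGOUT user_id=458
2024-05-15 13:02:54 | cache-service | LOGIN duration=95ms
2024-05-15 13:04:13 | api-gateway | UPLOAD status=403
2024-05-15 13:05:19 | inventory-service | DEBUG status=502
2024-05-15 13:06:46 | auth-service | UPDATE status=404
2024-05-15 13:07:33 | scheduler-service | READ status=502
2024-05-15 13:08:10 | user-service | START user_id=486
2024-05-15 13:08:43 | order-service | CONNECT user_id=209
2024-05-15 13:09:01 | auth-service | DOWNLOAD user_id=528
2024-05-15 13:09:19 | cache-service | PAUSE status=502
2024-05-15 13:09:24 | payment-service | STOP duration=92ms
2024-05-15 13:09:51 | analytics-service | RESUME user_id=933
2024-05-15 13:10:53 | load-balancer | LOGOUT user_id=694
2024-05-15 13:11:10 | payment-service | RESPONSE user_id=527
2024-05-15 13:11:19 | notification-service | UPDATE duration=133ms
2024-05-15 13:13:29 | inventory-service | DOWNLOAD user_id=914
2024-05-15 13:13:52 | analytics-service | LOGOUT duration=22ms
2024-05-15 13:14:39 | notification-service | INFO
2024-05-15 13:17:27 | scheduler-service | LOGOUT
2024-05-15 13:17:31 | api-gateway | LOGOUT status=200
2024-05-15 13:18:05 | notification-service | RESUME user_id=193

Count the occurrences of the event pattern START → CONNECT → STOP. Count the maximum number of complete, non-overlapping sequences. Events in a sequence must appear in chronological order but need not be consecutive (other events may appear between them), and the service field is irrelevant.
2

To count sequences:

1. Look for pattern: START → CONNECT → STOP
2. Greedily scan the log in chronological order, matching each sequence element in turn (ignoring service)
3. Each time the full pattern completes, increment the count and restart matching from the next event
4. Complete non-overlapping sequences found: 2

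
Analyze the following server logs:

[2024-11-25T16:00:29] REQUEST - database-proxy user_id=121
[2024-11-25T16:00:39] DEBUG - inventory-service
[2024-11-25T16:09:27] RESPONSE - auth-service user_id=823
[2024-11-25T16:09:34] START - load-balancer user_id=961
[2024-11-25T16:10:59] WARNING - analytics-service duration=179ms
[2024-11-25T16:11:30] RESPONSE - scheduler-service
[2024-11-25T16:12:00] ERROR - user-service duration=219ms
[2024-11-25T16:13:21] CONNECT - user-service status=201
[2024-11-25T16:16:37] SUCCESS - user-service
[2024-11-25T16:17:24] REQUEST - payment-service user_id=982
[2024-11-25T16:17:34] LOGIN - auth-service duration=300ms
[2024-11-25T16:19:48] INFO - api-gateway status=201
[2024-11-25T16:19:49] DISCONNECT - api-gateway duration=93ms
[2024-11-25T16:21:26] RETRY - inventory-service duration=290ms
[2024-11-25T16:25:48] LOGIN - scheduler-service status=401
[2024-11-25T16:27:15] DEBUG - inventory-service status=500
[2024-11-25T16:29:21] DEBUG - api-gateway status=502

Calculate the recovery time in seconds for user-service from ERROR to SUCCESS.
277

To calculate recovery time:

1. Find ERROR event for user-service: 2024-11-25T16:12:00
2. Find next SUCCESS event for user-service: 2024-11-25T16:16:37
3. Recovery time: 2024-11-25T16:16:37 - 2024-11-25T16:12:00 = 277 seconds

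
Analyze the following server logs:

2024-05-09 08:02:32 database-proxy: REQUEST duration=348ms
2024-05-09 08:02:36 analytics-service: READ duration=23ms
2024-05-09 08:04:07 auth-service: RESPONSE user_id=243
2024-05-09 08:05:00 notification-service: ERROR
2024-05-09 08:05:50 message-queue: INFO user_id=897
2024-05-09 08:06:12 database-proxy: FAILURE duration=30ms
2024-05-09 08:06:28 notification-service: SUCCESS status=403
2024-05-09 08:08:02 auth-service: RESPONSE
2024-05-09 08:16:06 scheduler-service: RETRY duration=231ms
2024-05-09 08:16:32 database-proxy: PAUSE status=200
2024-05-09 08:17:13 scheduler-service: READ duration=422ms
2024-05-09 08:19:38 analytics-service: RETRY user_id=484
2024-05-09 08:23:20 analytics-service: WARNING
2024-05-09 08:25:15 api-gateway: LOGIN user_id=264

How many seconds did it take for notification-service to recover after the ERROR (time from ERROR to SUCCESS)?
88

To calculate recovery time:

1. Find ERROR event for notification-service: 2024-05-09 08:05:00
2. Find next SUCCESS event for notification-service: 2024-05-09 08:06:28
3. Recovery time: 2024-05-09 08:06:28 - 2024-05-09 08:05:00 = 88 seconds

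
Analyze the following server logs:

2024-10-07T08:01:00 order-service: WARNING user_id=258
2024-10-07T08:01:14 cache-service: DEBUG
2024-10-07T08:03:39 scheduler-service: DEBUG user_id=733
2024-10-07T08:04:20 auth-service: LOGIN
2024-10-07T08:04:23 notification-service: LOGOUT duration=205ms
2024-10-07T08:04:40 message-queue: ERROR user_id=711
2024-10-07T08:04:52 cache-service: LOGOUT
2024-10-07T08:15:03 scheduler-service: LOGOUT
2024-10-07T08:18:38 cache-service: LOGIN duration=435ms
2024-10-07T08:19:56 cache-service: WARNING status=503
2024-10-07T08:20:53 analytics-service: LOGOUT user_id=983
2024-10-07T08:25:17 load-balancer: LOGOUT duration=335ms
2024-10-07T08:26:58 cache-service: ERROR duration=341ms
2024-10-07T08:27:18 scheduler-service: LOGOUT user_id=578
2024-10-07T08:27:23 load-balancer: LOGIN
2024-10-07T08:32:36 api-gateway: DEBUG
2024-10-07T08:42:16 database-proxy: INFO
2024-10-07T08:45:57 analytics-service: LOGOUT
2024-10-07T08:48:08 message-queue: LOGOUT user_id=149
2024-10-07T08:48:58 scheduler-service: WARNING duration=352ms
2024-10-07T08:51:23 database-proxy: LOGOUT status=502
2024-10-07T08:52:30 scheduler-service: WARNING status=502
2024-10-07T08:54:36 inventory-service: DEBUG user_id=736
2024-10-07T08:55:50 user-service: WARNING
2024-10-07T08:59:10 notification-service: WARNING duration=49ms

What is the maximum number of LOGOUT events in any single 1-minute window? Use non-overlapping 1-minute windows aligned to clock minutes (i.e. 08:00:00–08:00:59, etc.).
2

To find the burst window:

1. Divide the log period into non-overlapping 1-minute windows starting at 08:00
2. Count LOGOUT events in each window
3. Find the window with maximum count
4. Maximum events in a window: 2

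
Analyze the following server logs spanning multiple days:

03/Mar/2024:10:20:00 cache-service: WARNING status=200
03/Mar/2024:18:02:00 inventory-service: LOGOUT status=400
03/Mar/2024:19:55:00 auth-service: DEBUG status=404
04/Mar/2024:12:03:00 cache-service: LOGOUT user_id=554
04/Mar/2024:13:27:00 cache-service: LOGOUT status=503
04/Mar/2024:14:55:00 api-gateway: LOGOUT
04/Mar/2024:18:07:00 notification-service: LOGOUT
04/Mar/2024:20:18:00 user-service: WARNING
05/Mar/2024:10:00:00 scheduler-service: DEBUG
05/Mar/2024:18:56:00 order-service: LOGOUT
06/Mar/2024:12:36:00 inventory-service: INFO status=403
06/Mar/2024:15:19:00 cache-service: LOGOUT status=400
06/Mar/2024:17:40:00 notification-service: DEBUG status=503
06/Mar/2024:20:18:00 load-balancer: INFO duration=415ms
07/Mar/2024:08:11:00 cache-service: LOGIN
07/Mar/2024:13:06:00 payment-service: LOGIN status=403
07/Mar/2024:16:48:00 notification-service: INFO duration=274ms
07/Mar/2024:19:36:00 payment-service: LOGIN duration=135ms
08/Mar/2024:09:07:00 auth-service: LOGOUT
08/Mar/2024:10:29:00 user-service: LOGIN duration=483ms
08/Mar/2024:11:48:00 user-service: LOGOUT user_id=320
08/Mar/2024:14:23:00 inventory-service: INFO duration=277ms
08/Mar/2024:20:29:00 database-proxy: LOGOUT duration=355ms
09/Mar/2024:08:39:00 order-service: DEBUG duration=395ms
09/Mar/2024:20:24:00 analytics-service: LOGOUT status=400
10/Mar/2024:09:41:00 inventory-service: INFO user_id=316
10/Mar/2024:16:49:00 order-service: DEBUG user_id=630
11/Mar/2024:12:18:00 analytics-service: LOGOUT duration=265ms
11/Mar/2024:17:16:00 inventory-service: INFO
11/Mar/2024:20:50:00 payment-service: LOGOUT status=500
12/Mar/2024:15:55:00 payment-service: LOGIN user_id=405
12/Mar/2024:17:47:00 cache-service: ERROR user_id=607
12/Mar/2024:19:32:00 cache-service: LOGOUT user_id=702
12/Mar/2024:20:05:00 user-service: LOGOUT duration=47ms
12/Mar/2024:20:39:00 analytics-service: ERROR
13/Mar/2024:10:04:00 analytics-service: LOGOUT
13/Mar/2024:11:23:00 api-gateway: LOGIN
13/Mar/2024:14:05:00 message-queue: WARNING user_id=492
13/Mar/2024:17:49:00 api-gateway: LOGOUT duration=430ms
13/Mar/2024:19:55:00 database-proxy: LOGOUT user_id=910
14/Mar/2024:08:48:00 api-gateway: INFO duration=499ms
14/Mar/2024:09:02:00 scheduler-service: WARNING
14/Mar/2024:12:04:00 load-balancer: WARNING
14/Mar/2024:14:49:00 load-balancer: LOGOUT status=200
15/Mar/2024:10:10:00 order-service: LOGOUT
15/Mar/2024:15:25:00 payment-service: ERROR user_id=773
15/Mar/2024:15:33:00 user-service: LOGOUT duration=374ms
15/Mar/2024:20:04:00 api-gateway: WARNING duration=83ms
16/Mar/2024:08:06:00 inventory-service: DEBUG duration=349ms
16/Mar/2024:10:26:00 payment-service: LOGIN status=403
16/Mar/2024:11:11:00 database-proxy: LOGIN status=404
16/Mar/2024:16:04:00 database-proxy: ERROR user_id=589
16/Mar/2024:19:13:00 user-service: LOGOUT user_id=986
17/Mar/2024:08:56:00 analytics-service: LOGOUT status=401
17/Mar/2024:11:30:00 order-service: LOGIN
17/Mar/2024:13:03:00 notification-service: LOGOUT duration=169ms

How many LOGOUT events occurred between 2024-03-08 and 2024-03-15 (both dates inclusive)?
14

To filter by date range:

1. Date range: 2024-03-08 through 2024-03-15, both dates inclusive
2. Filter for LOGOUT events whose date falls in this range
3. Count matching events: 14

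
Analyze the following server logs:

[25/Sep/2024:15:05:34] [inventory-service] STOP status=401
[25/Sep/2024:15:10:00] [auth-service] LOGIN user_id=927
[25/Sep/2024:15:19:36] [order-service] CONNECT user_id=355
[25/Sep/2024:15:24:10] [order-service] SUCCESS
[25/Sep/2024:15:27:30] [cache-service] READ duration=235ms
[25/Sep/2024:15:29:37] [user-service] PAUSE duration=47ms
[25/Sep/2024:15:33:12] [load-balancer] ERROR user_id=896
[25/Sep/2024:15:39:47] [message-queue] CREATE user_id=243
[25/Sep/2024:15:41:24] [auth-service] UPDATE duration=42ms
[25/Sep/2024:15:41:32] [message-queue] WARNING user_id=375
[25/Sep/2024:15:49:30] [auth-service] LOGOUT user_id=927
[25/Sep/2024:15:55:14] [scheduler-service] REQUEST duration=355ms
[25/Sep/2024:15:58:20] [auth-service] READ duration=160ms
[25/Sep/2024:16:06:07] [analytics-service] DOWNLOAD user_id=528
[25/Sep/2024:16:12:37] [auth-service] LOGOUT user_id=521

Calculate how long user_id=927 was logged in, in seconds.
2370

To calculate session duration:

1. Find LOGIN event for user_id=927: 25/Sep/2024:15:10:00
2. Find LOGOUT event for user_id=927: 25/Sep/2024:15:49:30
3. Session duration: 25/Sep/2024:15:49:30 - 25/Sep/2024:15:10:00 = 2370 seconds (39 minutes)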